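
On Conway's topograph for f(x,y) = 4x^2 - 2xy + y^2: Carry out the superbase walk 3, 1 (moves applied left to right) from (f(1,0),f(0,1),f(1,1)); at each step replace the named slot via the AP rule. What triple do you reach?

start (4,1,3) = (f(1,0),f(0,1),f(1,1))
replace slot 3: 2·(4+1) − 3 = 7 → (4,1,7)
replace slot 1: 2·(1+7) − 4 = 12 → (12,1,7)

12,1,7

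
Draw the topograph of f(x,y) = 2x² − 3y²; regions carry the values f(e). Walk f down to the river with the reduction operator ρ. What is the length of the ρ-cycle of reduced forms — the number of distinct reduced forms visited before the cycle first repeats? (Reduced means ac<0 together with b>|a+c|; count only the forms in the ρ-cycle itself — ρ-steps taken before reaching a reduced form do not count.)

D = 24, ⌊√D⌋ = 4
descent: ρ → (-3,0,2)
descent: ρ → (2,4,-1)  [lands on river]
river: ρ → (-1,4,2)
ρ-cycle length = 2 (tail of 2 descent steps not counted)

2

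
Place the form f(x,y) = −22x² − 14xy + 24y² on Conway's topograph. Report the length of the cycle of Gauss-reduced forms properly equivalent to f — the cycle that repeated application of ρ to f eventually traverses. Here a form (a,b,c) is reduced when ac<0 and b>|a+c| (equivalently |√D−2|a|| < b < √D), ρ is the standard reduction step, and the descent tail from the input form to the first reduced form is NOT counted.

D = 2308, ⌊√D⌋ = 48
descent: ρ → (24,14,-22)  [lands on river]
river: ρ → (-22,30,16)
river: ρ → (16,34,-18)
river: ρ → (-18,38,12)
river: ρ → (12,34,-24)
river: ρ → (-24,14,22)
river: ρ → (22,30,-16)
river: ρ → (-16,34,18)
river: ρ → (18,38,-12)
river: ρ → (-12,34,24)
ρ-cycle length = 10 (tail of 1 descent step not counted)

10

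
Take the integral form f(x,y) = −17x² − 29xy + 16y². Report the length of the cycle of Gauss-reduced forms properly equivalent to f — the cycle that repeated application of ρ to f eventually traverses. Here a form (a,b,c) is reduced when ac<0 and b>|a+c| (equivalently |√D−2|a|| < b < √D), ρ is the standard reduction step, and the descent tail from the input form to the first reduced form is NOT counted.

D = 1929, ⌊√D⌋ = 43
descent: ρ → (16,29,-17)  [lands on river]
river: ρ → (-17,39,6)
river: ρ → (6,33,-35)
river: ρ → (-35,37,4)
river: ρ → (4,43,-5)
river: ρ → (-5,37,28)
river: ρ → (28,19,-14)
river: ρ → (-14,37,10)
river: ρ → (10,43,-2)
river: ρ → (-2,41,31)
river: ρ → (31,21,-12)
river: ρ → (-12,27,25)
river: ρ → (25,23,-14)
river: ρ → (-14,33,15)
river: ρ → (15,27,-20)
river: ρ → (-20,13,22)
river: ρ → (22,31,-11)
river: ρ → (-11,35,16)
ρ-cycle length = 18 (tail of 1 descent step not counted)

18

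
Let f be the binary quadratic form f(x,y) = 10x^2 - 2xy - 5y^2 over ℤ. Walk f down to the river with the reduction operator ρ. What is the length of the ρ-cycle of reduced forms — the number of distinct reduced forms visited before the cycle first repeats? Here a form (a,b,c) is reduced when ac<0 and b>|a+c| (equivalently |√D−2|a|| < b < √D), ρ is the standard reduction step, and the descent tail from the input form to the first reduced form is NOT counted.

D = 204, ⌊√D⌋ = 14
descent: ρ → (-5,12,3)  [lands on river]
river: ρ → (3,12,-5)
river: ρ → (-5,8,7)
river: ρ → (7,6,-6)
river: ρ → (-6,6,7)
river: ρ → (7,8,-5)
ρ-cycle length = 6 (tail of 1 descent step not counted)

6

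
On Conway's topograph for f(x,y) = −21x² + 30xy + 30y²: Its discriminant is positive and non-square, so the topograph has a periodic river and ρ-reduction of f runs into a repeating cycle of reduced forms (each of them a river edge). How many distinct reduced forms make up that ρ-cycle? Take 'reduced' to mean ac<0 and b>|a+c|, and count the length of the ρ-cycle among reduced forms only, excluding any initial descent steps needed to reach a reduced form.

D = 3420, ⌊√D⌋ = 58
river: ρ → (30,30,-21)
river: ρ → (-21,54,6)
river: ρ → (6,54,-21)
river: ρ → (-21,30,30)
ρ-cycle length = 4 (tail of 0 descent steps not counted)

4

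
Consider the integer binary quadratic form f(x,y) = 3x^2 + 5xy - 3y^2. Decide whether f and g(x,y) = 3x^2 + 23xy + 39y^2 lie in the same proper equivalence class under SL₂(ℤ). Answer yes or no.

D₁ = 61, D₂ = 61
river cycle of f (length 6): (-3, 7, 1), (1, 7, -3), (-3, 5, 3), (3, 7, -1), (-1, 7, 3), (3, 5, -3)
river cycle of g (length 6): (3, 5, -3), (-3, 7, 1), (1, 7, -3), (-3, 5, 3), (3, 7, -1), (-1, 7, 3)
cycles coincide ⇒ equivalent

yes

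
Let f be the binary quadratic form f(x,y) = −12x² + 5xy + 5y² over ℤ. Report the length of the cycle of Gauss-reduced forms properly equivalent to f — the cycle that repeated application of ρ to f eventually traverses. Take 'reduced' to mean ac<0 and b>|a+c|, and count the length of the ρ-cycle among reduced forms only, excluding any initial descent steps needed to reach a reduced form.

D = 265, ⌊√D⌋ = 16
descent: ρ → (5,15,-2)  [lands on river]
river: ρ → (-2,13,12)
river: ρ → (12,11,-3)
river: ρ → (-3,13,8)
river: ρ → (8,3,-8)
river: ρ → (-8,13,3)
river: ρ → (3,11,-12)
river: ρ → (-12,13,2)
river: ρ → (2,15,-5)
river: ρ → (-5,15,2)
river: ρ → (2,13,-12)
river: ρ → (-12,11,3)
river: ρ → (3,13,-8)
river: ρ → (-8,3,8)
river: ρ → (8,13,-3)
river: ρ → (-3,11,12)
river: ρ → (12,13,-2)
river: ρ → (-2,15,5)
ρ-cycle length = 18 (tail of 1 descent step not counted)

18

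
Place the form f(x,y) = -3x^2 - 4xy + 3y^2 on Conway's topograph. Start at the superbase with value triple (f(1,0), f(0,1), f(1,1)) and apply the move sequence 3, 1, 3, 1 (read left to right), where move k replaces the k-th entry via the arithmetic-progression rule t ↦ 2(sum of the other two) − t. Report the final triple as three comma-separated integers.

start (-3,3,-4) = (f(1,0),f(0,1),f(1,1))
replace slot 3: 2·((-3)+3) − (-4) = 4 → (-3,3,4)
replace slot 1: 2·(3+4) − (-3) = 17 → (17,3,4)
replace slot 3: 2·(17+3) − 4 = 36 → (17,3,36)
replace slot 1: 2·(3+36) − 17 = 61 → (61,3,36)

61,3,36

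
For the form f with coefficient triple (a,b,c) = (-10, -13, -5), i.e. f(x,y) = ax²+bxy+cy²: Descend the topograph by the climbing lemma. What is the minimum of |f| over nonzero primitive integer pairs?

translate: b→-7 (≡13 mod 20), so (10,13,5)→(10,-7,2)
flip: (10,-7,2)→(2,7,10)
translate: b→-1 (≡7 mod 4), so (2,7,10)→(2,-1,4)
reduced (well bottom): (2,-1,4) with a≤c, −a<b≤a
well minimum |f| = |-2| = 2 (negative-definite)

2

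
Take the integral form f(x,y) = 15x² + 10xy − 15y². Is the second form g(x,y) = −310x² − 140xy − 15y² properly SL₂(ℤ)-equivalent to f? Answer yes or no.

D₁ = 1000, D₂ = 1000
river cycle of f (length 6): (-15, 20, 10), (10, 20, -15), (-15, 10, 15), (15, 20, -10), (-10, 20, 15), (15, 10, -15)
river cycle of g (length 6): (-15, 20, 10), (10, 20, -15), (-15, 10, 15), (15, 20, -10), (-10, 20, 15), (15, 10, -15)
cycles coincide ⇒ equivalent

yes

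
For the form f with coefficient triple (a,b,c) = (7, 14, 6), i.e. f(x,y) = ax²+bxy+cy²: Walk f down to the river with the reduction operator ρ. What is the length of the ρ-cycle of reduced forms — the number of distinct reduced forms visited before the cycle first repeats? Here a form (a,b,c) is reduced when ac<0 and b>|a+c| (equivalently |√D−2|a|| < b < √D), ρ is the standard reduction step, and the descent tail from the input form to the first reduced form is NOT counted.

D = 28, ⌊√D⌋ = 5
descent: ρ → (6,-2,-1)
descent: ρ → (-1,4,3)  [lands on river]
river: ρ → (3,2,-2)
river: ρ → (-2,2,3)
river: ρ → (3,4,-1)
ρ-cycle length = 4 (tail of 2 descent steps not counted)

4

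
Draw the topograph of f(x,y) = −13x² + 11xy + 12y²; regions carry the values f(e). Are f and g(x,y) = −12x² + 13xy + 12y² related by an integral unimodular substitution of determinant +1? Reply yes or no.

D₁ = 745, D₂ = 745
river cycle of f (length 18): (12, 13, -12), (-12, 11, 13), (13, 15, -10), (-10, 25, 3), (3, 23, -18), (-18, 13, 8), (8, 19, -12), (-12, 5, 15), (15, 25, -2), (-2, 27, 2), … (8 more)
river cycle of g (length 18): (12, 11, -13), (-13, 15, 10), (10, 25, -3), (-3, 23, 18), (18, 13, -8), (-8, 19, 12), (12, 5, -15), (-15, 25, 2), (2, 27, -2), (-2, 25, 15), … (8 more)
cycles differ ⇒ inequivalent

no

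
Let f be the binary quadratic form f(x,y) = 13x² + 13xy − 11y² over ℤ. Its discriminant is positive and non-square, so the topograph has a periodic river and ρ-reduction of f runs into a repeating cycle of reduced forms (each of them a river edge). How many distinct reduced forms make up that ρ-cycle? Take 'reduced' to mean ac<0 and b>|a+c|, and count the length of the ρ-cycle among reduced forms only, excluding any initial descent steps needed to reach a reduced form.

D = 741, ⌊√D⌋ = 27
river: ρ → (-11,9,15)
river: ρ → (15,21,-5)
river: ρ → (-5,19,19)
river: ρ → (19,19,-5)
river: ρ → (-5,21,15)
river: ρ → (15,9,-11)
river: ρ → (-11,13,13)
river: ρ → (13,13,-11)
ρ-cycle length = 8 (tail of 0 descent steps not counted)

8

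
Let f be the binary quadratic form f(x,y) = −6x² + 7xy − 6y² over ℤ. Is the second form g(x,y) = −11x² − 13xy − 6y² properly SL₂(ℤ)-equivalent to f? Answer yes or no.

D₁ = -95, D₂ = -95
f is negative-definite; reduce −f:
−f: translate: b→5 (≡-7 mod 12), so (6,-7,6)→(6,5,5)
−f: flip: (6,5,5)→(5,-5,6)
−f: translate: b→5 (≡-5 mod 10), so (5,-5,6)→(5,5,6)
−f: reduced (well bottom): (5,5,6) with a≤c, −a<b≤a
flip sign back: reduced form of f is (-5,-5,-6)
g is negative-definite; reduce −g:
−g: translate: b→-9 (≡13 mod 22), so (11,13,6)→(11,-9,4)
−g: flip: (11,-9,4)→(4,9,11)
−g: translate: b→1 (≡9 mod 8), so (4,9,11)→(4,1,6)
−g: reduced (well bottom): (4,1,6) with a≤c, −a<b≤a
flip sign back: reduced form of g is (-4,-1,-6)
reduced forms (-5, -5, -6) vs (-4, -1, -6) ⇒ inequivalent

no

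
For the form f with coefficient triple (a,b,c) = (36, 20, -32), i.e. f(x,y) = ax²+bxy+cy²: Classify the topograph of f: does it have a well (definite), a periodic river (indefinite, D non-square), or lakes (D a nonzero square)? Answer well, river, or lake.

D = b²−4ac = 20² − 4·36·(-32) = 5008
D > 0 non-square ⇒ indefinite ⇒ periodic river

river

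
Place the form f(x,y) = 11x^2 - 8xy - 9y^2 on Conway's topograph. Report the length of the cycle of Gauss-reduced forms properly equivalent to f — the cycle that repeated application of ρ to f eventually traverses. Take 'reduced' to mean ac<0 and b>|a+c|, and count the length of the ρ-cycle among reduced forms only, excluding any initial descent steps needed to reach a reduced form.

D = 460, ⌊√D⌋ = 21
descent: ρ → (-9,8,11)  [lands on river]
river: ρ → (11,14,-6)
river: ρ → (-6,10,15)
river: ρ → (15,20,-1)
river: ρ → (-1,20,15)
river: ρ → (15,10,-6)
river: ρ → (-6,14,11)
river: ρ → (11,8,-9)
river: ρ → (-9,10,10)
river: ρ → (10,10,-9)
ρ-cycle length = 10 (tail of 1 descent step not counted)

10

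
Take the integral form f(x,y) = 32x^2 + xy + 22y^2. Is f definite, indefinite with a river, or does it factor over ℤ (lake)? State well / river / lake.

D = b²−4ac = 1² − 4·32·22 = -2815
D < 0 ⇒ definite ⇒ every region one sign ⇒ single well

well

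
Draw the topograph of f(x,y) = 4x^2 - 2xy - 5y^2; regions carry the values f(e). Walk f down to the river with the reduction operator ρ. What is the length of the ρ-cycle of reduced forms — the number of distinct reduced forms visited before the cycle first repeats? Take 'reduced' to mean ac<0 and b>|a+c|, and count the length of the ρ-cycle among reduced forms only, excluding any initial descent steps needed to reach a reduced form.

D = 84, ⌊√D⌋ = 9
descent: ρ → (-5,2,4)  [lands on river]
river: ρ → (4,6,-3)
river: ρ → (-3,6,4)
river: ρ → (4,2,-5)
river: ρ → (-5,8,1)
river: ρ → (1,8,-5)
ρ-cycle length = 6 (tail of 1 descent step not counted)

6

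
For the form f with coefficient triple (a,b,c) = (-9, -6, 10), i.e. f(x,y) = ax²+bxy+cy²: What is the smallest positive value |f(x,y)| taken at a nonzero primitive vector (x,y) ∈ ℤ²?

descent: ρ → (10,6,-9)  [lands on river]
river: ρ → (-9,12,7)
river: ρ → (7,16,-5)
river: ρ → (-5,14,10)
closes: descent 1, river 4
min |a| on river = 5

5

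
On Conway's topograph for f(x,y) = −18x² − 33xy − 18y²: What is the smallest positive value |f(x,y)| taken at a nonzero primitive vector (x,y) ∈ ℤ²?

translate: b→-3 (≡33 mod 36), so (18,33,18)→(18,-3,3)
flip: (18,-3,3)→(3,3,18)
reduced (well bottom): (3,3,18) with a≤c, −a<b≤a
well minimum |f| = |-3| = 3 (negative-definite)

3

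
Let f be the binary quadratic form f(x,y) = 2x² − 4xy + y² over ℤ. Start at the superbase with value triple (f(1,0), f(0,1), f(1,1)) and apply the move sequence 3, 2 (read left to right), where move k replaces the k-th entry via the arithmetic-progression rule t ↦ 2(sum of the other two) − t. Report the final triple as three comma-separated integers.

start (2,1,-1) = (f(1,0),f(0,1),f(1,1))
replace slot 3: 2·(2+1) − (-1) = 7 → (2,1,7)
replace slot 2: 2·(2+7) − 1 = 17 → (2,17,7)

2,17,7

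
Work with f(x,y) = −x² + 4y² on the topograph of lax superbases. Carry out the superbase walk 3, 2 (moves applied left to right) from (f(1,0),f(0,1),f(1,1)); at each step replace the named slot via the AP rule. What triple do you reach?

start (-1,4,3) = (f(1,0),f(0,1),f(1,1))
replace slot 3: 2·((-1)+4) − 3 = 3 → (-1,4,3)
replace slot 2: 2·((-1)+3) − 4 = 0 → (-1,0,3)

-1,0,3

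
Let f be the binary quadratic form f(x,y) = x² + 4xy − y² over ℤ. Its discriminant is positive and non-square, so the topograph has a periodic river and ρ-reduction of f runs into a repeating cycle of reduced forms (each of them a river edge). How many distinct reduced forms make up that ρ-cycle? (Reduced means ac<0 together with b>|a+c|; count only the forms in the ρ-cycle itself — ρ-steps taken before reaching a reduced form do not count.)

D = 20, ⌊√D⌋ = 4
river: ρ → (-1,4,1)
river: ρ → (1,4,-1)
ρ-cycle length = 2 (tail of 0 descent steps not counted)

2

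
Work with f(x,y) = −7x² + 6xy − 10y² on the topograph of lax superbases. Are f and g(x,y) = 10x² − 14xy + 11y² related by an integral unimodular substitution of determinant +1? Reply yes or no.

D₁ = -244, D₂ = -244
f is negative-definite; reduce −f:
−f: reduced (well bottom): (7,-6,10) with a≤c, −a<b≤a
flip sign back: reduced form of f is (-7,6,-10)
g: translate: b→6 (≡-14 mod 20), so (10,-14,11)→(10,6,7)
g: flip: (10,6,7)→(7,-6,10)
g: reduced (well bottom): (7,-6,10) with a≤c, −a<b≤a
reduced forms (-7, 6, -10) vs (7, -6, 10) ⇒ inequivalent

no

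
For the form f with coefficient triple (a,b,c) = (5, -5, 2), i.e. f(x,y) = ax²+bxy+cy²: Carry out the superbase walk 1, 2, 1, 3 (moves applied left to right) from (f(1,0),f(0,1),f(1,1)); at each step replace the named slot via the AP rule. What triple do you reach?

start (5,2,2) = (f(1,0),f(0,1),f(1,1))
replace slot 1: 2·(2+2) − 5 = 3 → (3,2,2)
replace slot 2: 2·(3+2) − 2 = 8 → (3,8,2)
replace slot 1: 2·(8+2) − 3 = 17 → (17,8,2)
replace slot 3: 2·(17+8) − 2 = 48 → (17,8,48)

17,8,48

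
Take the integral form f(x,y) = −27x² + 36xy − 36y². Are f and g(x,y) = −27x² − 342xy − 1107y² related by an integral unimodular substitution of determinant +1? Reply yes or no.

D₁ = -2592, D₂ = -2592
f is negative-definite; reduce −f:
−f: translate: b→18 (≡-36 mod 54), so (27,-36,36)→(27,18,27)
−f: reduced (well bottom): (27,18,27) with a≤c, −a<b≤a
flip sign back: reduced form of f is (-27,-18,-27)
g is negative-definite; reduce −g:
−g: translate: b→18 (≡342 mod 54), so (27,342,1107)→(27,18,27)
−g: reduced (well bottom): (27,18,27) with a≤c, −a<b≤a
flip sign back: reduced form of g is (-27,-18,-27)
reduced forms (-27, -18, -27) vs (-27, -18, -27) ⇒ equivalent

yes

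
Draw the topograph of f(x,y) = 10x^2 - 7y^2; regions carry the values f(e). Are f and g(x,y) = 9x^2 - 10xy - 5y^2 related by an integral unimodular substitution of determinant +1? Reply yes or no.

D₁ = 280, D₂ = 280
river cycle of f (length 4): (-7, 14, 3), (3, 16, -2), (-2, 16, 3), (3, 14, -7)
river cycle of g (length 6): (-5, 10, 9), (9, 8, -6), (-6, 16, 1), (1, 16, -6), (-6, 8, 9), (9, 10, -5)
cycles differ ⇒ inequivalent

no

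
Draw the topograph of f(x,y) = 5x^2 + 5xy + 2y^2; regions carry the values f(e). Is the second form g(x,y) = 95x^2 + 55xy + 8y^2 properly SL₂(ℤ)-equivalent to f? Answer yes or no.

D₁ = -15, D₂ = -15
f: flip: (5,5,2)→(2,-5,5)
f: translate: b→-1 (≡-5 mod 4), so (2,-5,5)→(2,-1,2)
f: flip: (2,-1,2)→(2,1,2)
f: reduced (well bottom): (2,1,2) with a≤c, −a<b≤a
g: flip: (95,55,8)→(8,-55,95)
g: translate: b→-7 (≡-55 mod 16), so (8,-55,95)→(8,-7,2)
g: flip: (8,-7,2)→(2,7,8)
g: translate: b→-1 (≡7 mod 4), so (2,7,8)→(2,-1,2)
g: flip: (2,-1,2)→(2,1,2)
g: reduced (well bottom): (2,1,2) with a≤c, −a<b≤a
reduced forms (2, 1, 2) vs (2, 1, 2) ⇒ equivalent

yes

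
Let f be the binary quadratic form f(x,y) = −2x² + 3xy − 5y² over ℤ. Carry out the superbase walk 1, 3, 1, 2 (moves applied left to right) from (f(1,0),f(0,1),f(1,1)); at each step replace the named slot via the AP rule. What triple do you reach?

start (-2,-5,-4) = (f(1,0),f(0,1),f(1,1))
replace slot 1: 2·((-5)+(-4)) − (-2) = -16 → (-16,-5,-4)
replace slot 3: 2·((-16)+(-5)) − (-4) = -38 → (-16,-5,-38)
replace slot 1: 2·((-5)+(-38)) − (-16) = -70 → (-70,-5,-38)
replace slot 2: 2·((-70)+(-38)) − (-5) = -211 → (-70,-211,-38)

-70,-211,-38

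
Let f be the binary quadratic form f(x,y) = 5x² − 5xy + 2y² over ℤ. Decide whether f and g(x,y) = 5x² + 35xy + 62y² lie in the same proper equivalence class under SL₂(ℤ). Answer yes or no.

D₁ = -15, D₂ = -15
f: translate: b→5 (≡-5 mod 10), so (5,-5,2)→(5,5,2)
f: flip: (5,5,2)→(2,-5,5)
f: translate: b→-1 (≡-5 mod 4), so (2,-5,5)→(2,-1,2)
f: flip: (2,-1,2)→(2,1,2)
f: reduced (well bottom): (2,1,2) with a≤c, −a<b≤a
g: translate: b→5 (≡35 mod 10), so (5,35,62)→(5,5,2)
g: flip: (5,5,2)→(2,-5,5)
g: translate: b→-1 (≡-5 mod 4), so (2,-5,5)→(2,-1,2)
g: flip: (2,-1,2)→(2,1,2)
g: reduced (well bottom): (2,1,2) with a≤c, −a<b≤a
reduced forms (2, 1, 2) vs (2, 1, 2) ⇒ equivalent

yes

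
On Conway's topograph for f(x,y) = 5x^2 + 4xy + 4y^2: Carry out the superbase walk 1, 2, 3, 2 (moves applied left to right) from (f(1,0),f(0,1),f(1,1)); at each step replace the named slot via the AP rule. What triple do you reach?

start (5,4,13) = (f(1,0),f(0,1),f(1,1))
replace slot 1: 2·(4+13) − 5 = 29 → (29,4,13)
replace slot 2: 2·(29+13) − 4 = 80 → (29,80,13)
replace slot 3: 2·(29+80) − 13 = 205 → (29,80,205)
replace slot 2: 2·(29+205) − 80 = 388 → (29,388,205)

29,388,205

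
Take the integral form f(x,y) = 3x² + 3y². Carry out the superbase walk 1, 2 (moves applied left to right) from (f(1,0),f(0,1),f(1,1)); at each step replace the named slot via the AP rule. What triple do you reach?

start (3,3,6) = (f(1,0),f(0,1),f(1,1))
replace slot 1: 2·(3+6) − 3 = 15 → (15,3,6)
replace slot 2: 2·(15+6) − 3 = 39 → (15,39,6)

15,39,6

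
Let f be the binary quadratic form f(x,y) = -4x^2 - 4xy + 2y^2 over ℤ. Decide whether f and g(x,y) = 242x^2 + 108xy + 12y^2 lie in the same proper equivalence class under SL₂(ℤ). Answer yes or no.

D₁ = 48, D₂ = 48
river cycle of f (length 2): (2, 4, -4), (-4, 4, 2)
river cycle of g (length 2): (2, 4, -4), (-4, 4, 2)
cycles coincide ⇒ equivalent

yes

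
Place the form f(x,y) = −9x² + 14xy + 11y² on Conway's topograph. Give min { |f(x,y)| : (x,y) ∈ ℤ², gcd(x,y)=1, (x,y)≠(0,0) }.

river: ρ → (11,8,-12)
river: ρ → (-12,16,7)
river: ρ → (7,12,-16)
river: ρ → (-16,20,3)
river: ρ → (3,22,-9)
river: ρ → (-9,14,11)
closes: descent 0, river 6
min |a| on river = 3

3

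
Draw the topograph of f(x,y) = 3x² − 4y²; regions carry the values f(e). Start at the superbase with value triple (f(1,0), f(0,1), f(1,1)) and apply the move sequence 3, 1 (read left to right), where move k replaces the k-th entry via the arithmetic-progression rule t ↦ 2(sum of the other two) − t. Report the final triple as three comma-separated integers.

start (3,-4,-1) = (f(1,0),f(0,1),f(1,1))
replace slot 3: 2·(3+(-4)) − (-1) = -1 → (3,-4,-1)
replace slot 1: 2·((-4)+(-1)) − 3 = -13 → (-13,-4,-1)

-13,-4,-1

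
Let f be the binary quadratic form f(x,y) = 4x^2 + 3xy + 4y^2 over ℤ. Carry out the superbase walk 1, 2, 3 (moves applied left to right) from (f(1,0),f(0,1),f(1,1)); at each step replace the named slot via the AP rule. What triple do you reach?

start (4,4,11) = (f(1,0),f(0,1),f(1,1))
replace slot 1: 2·(4+11) − 4 = 26 → (26,4,11)
replace slot 2: 2·(26+11) − 4 = 70 → (26,70,11)
replace slot 3: 2·(26+70) − 11 = 181 → (26,70,181)

26,70,181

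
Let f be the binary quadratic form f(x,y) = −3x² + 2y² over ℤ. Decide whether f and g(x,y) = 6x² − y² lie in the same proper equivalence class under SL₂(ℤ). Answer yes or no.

D₁ = 24, D₂ = 24
river cycle of f (length 2): (2, 4, -1), (-1, 4, 2)
river cycle of g (length 2): (-1, 4, 2), (2, 4, -1)
cycles coincide ⇒ equivalent

yes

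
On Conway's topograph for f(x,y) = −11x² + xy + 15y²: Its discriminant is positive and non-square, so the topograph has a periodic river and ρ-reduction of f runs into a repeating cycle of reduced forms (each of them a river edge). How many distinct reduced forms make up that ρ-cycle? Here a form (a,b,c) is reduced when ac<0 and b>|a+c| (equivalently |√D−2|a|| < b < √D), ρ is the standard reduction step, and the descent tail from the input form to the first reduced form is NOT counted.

D = 661, ⌊√D⌋ = 25
descent: ρ → (15,-1,-11)
descent: ρ → (-11,23,3)  [lands on river]
river: ρ → (3,25,-3)
river: ρ → (-3,23,11)
river: ρ → (11,21,-5)
river: ρ → (-5,19,15)
river: ρ → (15,11,-9)
river: ρ → (-9,25,1)
river: ρ → (1,25,-9)
river: ρ → (-9,11,15)
river: ρ → (15,19,-5)
river: ρ → (-5,21,11)
river: ρ → (11,23,-3)
river: ρ → (-3,25,3)
river: ρ → (3,23,-11)
river: ρ → (-11,21,5)
river: ρ → (5,19,-15)
river: ρ → (-15,11,9)
river: ρ → (9,25,-1)
river: ρ → (-1,25,9)
river: ρ → (9,11,-15)
river: ρ → (-15,19,5)
river: ρ → (5,21,-11)
ρ-cycle length = 22 (tail of 2 descent steps not counted)

22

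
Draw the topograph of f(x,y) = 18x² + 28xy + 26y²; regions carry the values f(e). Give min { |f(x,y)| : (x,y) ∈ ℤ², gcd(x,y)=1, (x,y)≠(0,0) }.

translate: b→-8 (≡28 mod 36), so (18,28,26)→(18,-8,16)
flip: (18,-8,16)→(16,8,18)
reduced (well bottom): (16,8,18) with a≤c, −a<b≤a
well minimum = a = 16

16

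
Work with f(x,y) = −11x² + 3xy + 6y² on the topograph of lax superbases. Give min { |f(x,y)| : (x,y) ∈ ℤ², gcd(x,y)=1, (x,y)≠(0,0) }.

descent: ρ → (6,9,-8)  [lands on river]
river: ρ → (-8,7,7)
river: ρ → (7,7,-8)
river: ρ → (-8,9,6)
river: ρ → (6,15,-2)
river: ρ → (-2,13,13)
river: ρ → (13,13,-2)
river: ρ → (-2,15,6)
closes: descent 1, river 8
min |a| on river = 2

2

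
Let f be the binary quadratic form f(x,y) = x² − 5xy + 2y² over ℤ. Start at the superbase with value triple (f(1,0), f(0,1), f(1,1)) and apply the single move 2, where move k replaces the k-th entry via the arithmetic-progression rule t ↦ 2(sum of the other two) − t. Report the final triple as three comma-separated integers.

start (1,2,-2) = (f(1,0),f(0,1),f(1,1))
replace slot 2: 2·(1+(-2)) − 2 = -4 → (1,-4,-2)

1,-4,-2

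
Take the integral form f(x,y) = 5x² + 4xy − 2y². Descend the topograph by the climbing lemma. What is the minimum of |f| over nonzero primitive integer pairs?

river: ρ → (-2,4,5)
river: ρ → (5,6,-1)
river: ρ → (-1,6,5)
river: ρ → (5,4,-2)
closes: descent 0, river 4
min |a| on river = 1

1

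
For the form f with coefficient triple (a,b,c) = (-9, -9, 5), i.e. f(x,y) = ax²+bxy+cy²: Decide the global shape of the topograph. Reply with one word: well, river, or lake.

D = b²−4ac = (-9)² − 4·(-9)·5 = 261
D > 0 non-square ⇒ indefinite ⇒ periodic river

river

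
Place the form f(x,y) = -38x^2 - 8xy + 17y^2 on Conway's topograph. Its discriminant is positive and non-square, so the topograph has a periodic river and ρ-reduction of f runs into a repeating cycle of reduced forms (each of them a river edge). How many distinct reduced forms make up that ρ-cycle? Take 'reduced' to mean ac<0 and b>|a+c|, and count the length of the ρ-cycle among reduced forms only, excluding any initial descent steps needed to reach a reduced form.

D = 2648, ⌊√D⌋ = 51
descent: ρ → (17,42,-13)  [lands on river]
river: ρ → (-13,36,26)
river: ρ → (26,16,-23)
river: ρ → (-23,30,19)
river: ρ → (19,46,-7)
river: ρ → (-7,38,43)
river: ρ → (43,48,-2)
river: ρ → (-2,48,43)
river: ρ → (43,38,-7)
river: ρ → (-7,46,19)
river: ρ → (19,30,-23)
river: ρ → (-23,16,26)
river: ρ → (26,36,-13)
river: ρ → (-13,42,17)
river: ρ → (17,26,-29)
river: ρ → (-29,32,14)
river: ρ → (14,24,-37)
river: ρ → (-37,50,1)
river: ρ → (1,50,-37)
river: ρ → (-37,24,14)
river: ρ → (14,32,-29)
river: ρ → (-29,26,17)
ρ-cycle length = 22 (tail of 1 descent step not counted)

22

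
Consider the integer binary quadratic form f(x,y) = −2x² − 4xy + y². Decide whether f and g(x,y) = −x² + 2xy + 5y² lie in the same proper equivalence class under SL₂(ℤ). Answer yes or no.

D₁ = 24, D₂ = 24
river cycle of f (length 2): (1, 4, -2), (-2, 4, 1)
river cycle of g (length 2): (-1, 4, 2), (2, 4, -1)
cycles differ ⇒ inequivalent

no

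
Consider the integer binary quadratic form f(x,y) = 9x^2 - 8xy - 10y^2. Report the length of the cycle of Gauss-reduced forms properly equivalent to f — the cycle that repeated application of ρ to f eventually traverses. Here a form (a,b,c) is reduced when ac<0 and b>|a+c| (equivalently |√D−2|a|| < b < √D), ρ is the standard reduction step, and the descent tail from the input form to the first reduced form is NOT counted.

D = 424, ⌊√D⌋ = 20
descent: ρ → (-10,8,9)  [lands on river]
river: ρ → (9,10,-9)
river: ρ → (-9,8,10)
river: ρ → (10,12,-7)
river: ρ → (-7,16,6)
river: ρ → (6,20,-1)
river: ρ → (-1,20,6)
river: ρ → (6,16,-7)
river: ρ → (-7,12,10)
river: ρ → (10,8,-9)
river: ρ → (-9,10,9)
river: ρ → (9,8,-10)
river: ρ → (-10,12,7)
river: ρ → (7,16,-6)
river: ρ → (-6,20,1)
river: ρ → (1,20,-6)
river: ρ → (-6,16,7)
river: ρ → (7,12,-10)
ρ-cycle length = 18 (tail of 1 descent step not counted)

18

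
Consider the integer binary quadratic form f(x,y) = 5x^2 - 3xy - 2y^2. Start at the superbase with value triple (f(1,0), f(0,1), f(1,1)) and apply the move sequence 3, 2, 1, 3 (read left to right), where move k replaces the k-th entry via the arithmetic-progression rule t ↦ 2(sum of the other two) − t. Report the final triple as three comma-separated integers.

start (5,-2,0) = (f(1,0),f(0,1),f(1,1))
replace slot 3: 2·(5+(-2)) − 0 = 6 → (5,-2,6)
replace slot 2: 2·(5+6) − (-2) = 24 → (5,24,6)
replace slot 1: 2·(24+6) − 5 = 55 → (55,24,6)
replace slot 3: 2·(55+24) − 6 = 152 → (55,24,152)

55,24,152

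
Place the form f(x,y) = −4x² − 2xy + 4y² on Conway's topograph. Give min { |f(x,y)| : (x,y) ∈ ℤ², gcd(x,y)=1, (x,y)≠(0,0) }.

descent: ρ → (4,2,-4)  [lands on river]
river: ρ → (-4,6,2)
river: ρ → (2,6,-4)
river: ρ → (-4,2,4)
river: ρ → (4,6,-2)
river: ρ → (-2,6,4)
closes: descent 1, river 6
min |a| on river = 2

2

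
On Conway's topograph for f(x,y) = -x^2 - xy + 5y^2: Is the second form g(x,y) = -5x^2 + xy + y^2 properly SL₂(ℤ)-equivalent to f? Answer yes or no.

D₁ = 21, D₂ = 21
river cycle of f (length 2): (-1, 3, 3), (3, 3, -1)
river cycle of g (length 2): (1, 3, -3), (-3, 3, 1)
cycles differ ⇒ inequivalent

no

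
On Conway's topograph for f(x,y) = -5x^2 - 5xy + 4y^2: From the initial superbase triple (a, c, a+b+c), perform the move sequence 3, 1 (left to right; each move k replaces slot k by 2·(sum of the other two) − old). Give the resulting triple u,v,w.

start (-5,4,-6) = (f(1,0),f(0,1),f(1,1))
replace slot 3: 2·((-5)+4) − (-6) = 4 → (-5,4,4)
replace slot 1: 2·(4+4) − (-5) = 21 → (21,4,4)

21,4,4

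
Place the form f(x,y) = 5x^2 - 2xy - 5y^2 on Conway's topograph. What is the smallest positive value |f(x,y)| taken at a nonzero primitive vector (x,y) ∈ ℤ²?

descent: ρ → (-5,2,5)  [lands on river]
river: ρ → (5,8,-2)
river: ρ → (-2,8,5)
river: ρ → (5,2,-5)
river: ρ → (-5,8,2)
river: ρ → (2,8,-5)
closes: descent 1, river 6
min |a| on river = 2

2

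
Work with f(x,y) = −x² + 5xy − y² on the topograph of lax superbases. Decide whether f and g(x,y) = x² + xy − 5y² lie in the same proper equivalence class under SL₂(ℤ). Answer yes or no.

D₁ = 21, D₂ = 21
river cycle of f (length 2): (-1, 3, 3), (3, 3, -1)
river cycle of g (length 2): (1, 3, -3), (-3, 3, 1)
cycles differ ⇒ inequivalent

no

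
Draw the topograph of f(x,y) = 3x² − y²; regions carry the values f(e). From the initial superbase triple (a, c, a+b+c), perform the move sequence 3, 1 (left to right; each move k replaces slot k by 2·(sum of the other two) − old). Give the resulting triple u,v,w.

start (3,-1,2) = (f(1,0),f(0,1),f(1,1))
replace slot 3: 2·(3+(-1)) − 2 = 2 → (3,-1,2)
replace slot 1: 2·((-1)+2) − 3 = -1 → (-1,-1,2)

-1,-1,2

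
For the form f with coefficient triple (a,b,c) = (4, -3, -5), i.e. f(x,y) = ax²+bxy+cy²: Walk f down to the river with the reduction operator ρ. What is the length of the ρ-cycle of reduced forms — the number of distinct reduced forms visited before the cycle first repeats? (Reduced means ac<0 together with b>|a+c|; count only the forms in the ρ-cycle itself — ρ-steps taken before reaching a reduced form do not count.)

D = 89, ⌊√D⌋ = 9
descent: ρ → (-5,3,4)  [lands on river]
river: ρ → (4,5,-4)
river: ρ → (-4,3,5)
river: ρ → (5,7,-2)
river: ρ → (-2,9,1)
river: ρ → (1,9,-2)
river: ρ → (-2,7,5)
river: ρ → (5,3,-4)
river: ρ → (-4,5,4)
river: ρ → (4,3,-5)
river: ρ → (-5,7,2)
river: ρ → (2,9,-1)
river: ρ → (-1,9,2)
river: ρ → (2,7,-5)
ρ-cycle length = 14 (tail of 1 descent step not counted)

14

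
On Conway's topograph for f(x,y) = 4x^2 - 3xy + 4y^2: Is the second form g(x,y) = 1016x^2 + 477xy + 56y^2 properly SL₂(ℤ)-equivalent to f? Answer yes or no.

D₁ = -55, D₂ = -55
f: flip: (4,-3,4)→(4,3,4)
f: reduced (well bottom): (4,3,4) with a≤c, −a<b≤a
g: flip: (1016,477,56)→(56,-477,1016)
g: translate: b→-29 (≡-477 mod 112), so (56,-477,1016)→(56,-29,4)
g: flip: (56,-29,4)→(4,29,56)
g: translate: b→-3 (≡29 mod 8), so (4,29,56)→(4,-3,4)
g: flip: (4,-3,4)→(4,3,4)
g: reduced (well bottom): (4,3,4) with a≤c, −a<b≤a
reduced forms (4, 3, 4) vs (4, 3, 4) ⇒ equivalent

yes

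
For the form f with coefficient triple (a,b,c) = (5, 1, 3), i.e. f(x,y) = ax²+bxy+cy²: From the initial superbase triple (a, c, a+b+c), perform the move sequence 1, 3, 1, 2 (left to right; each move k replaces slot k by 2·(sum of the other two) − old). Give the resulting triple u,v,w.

start (5,3,9) = (f(1,0),f(0,1),f(1,1))
replace slot 1: 2·(3+9) − 5 = 19 → (19,3,9)
replace slot 3: 2·(19+3) − 9 = 35 → (19,3,35)
replace slot 1: 2·(3+35) − 19 = 57 → (57,3,35)
replace slot 2: 2·(57+35) − 3 = 181 → (57,181,35)

57,181,35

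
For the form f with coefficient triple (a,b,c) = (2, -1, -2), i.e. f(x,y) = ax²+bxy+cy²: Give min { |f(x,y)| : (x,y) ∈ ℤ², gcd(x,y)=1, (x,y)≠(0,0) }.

descent: ρ → (-2,1,2)  [lands on river]
river: ρ → (2,3,-1)
river: ρ → (-1,3,2)
river: ρ → (2,1,-2)
river: ρ → (-2,3,1)
river: ρ → (1,3,-2)
closes: descent 1, river 6
min |a| on river = 1

1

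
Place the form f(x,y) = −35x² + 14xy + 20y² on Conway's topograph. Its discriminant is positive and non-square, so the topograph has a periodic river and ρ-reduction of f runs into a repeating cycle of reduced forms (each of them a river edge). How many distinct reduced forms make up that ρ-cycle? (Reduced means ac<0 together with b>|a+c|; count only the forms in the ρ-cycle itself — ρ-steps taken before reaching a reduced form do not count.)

D = 2996, ⌊√D⌋ = 54
descent: ρ → (20,26,-29)  [lands on river]
river: ρ → (-29,32,17)
river: ρ → (17,36,-25)
river: ρ → (-25,14,28)
river: ρ → (28,42,-11)
river: ρ → (-11,46,20)
river: ρ → (20,34,-23)
river: ρ → (-23,12,31)
river: ρ → (31,50,-4)
river: ρ → (-4,54,5)
river: ρ → (5,46,-44)
river: ρ → (-44,42,7)
river: ρ → (7,42,-44)
river: ρ → (-44,46,5)
river: ρ → (5,54,-4)
river: ρ → (-4,50,31)
river: ρ → (31,12,-23)
river: ρ → (-23,34,20)
river: ρ → (20,46,-11)
river: ρ → (-11,42,28)
river: ρ → (28,14,-25)
river: ρ → (-25,36,17)
river: ρ → (17,32,-29)
river: ρ → (-29,26,20)
river: ρ → (20,54,-1)
river: ρ → (-1,54,20)
ρ-cycle length = 26 (tail of 1 descent step not counted)

26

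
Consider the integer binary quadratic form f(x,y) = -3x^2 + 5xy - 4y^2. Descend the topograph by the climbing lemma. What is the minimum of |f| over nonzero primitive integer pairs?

translate: b→1 (≡-5 mod 6), so (3,-5,4)→(3,1,2)
flip: (3,1,2)→(2,-1,3)
reduced (well bottom): (2,-1,3) with a≤c, −a<b≤a
well minimum |f| = |-2| = 2 (negative-definite)

2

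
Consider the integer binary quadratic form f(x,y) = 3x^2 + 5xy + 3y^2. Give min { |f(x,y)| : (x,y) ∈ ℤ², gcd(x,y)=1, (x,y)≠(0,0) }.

translate: b→-1 (≡5 mod 6), so (3,5,3)→(3,-1,1)
flip: (3,-1,1)→(1,1,3)
reduced (well bottom): (1,1,3) with a≤c, −a<b≤a
well minimum = a = 1

1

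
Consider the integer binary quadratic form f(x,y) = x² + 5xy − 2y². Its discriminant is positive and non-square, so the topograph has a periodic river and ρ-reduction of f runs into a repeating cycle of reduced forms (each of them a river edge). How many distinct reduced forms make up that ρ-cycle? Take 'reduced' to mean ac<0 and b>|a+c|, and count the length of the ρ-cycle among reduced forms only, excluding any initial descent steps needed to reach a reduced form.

D = 33, ⌊√D⌋ = 5
river: ρ → (-2,3,3)
river: ρ → (3,3,-2)
river: ρ → (-2,5,1)
river: ρ → (1,5,-2)
ρ-cycle length = 4 (tail of 0 descent steps not counted)

4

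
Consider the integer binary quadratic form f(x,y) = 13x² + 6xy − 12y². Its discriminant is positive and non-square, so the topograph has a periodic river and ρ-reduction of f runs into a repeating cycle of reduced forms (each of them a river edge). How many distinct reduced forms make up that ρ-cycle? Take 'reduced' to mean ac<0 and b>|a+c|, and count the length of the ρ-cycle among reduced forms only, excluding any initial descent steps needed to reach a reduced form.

D = 660, ⌊√D⌋ = 25
river: ρ → (-12,18,7)
river: ρ → (7,24,-3)
river: ρ → (-3,24,7)
river: ρ → (7,18,-12)
river: ρ → (-12,6,13)
river: ρ → (13,20,-5)
river: ρ → (-5,20,13)
river: ρ → (13,6,-12)
ρ-cycle length = 8 (tail of 0 descent steps not counted)

8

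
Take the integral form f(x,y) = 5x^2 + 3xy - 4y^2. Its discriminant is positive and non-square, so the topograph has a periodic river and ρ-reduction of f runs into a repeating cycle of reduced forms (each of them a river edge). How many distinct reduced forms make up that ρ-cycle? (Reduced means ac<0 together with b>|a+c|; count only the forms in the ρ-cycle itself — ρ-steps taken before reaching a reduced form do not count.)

D = 89, ⌊√D⌋ = 9
river: ρ → (-4,5,4)
river: ρ → (4,3,-5)
river: ρ → (-5,7,2)
river: ρ → (2,9,-1)
river: ρ → (-1,9,2)
river: ρ → (2,7,-5)
river: ρ → (-5,3,4)
river: ρ → (4,5,-4)
river: ρ → (-4,3,5)
river: ρ → (5,7,-2)
river: ρ → (-2,9,1)
river: ρ → (1,9,-2)
river: ρ → (-2,7,5)
river: ρ → (5,3,-4)
ρ-cycle length = 14 (tail of 0 descent steps not counted)

14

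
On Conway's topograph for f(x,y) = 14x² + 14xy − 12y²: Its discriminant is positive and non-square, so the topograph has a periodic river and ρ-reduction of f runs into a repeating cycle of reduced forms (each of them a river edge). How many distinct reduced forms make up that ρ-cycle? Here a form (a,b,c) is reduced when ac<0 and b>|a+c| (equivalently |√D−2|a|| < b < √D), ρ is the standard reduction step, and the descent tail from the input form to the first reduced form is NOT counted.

D = 868, ⌊√D⌋ = 29
river: ρ → (-12,10,16)
river: ρ → (16,22,-6)
river: ρ → (-6,26,8)
river: ρ → (8,22,-12)
river: ρ → (-12,26,4)
river: ρ → (4,22,-24)
river: ρ → (-24,26,2)
river: ρ → (2,26,-24)
river: ρ → (-24,22,4)
river: ρ → (4,26,-12)
river: ρ → (-12,22,8)
river: ρ → (8,26,-6)
river: ρ → (-6,22,16)
river: ρ → (16,10,-12)
river: ρ → (-12,14,14)
river: ρ → (14,14,-12)
ρ-cycle length = 16 (tail of 0 descent steps not counted)

16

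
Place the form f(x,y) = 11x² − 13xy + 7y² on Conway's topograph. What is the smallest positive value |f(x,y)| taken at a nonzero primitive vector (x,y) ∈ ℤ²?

translate: b→9 (≡-13 mod 22), so (11,-13,7)→(11,9,5)
flip: (11,9,5)→(5,-9,11)
translate: b→1 (≡-9 mod 10), so (5,-9,11)→(5,1,7)
reduced (well bottom): (5,1,7) with a≤c, −a<b≤a
well minimum = a = 5

5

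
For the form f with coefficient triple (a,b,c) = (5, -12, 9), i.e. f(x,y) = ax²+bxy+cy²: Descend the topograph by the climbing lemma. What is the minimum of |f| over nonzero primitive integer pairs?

translate: b→-2 (≡-12 mod 10), so (5,-12,9)→(5,-2,2)
flip: (5,-2,2)→(2,2,5)
reduced (well bottom): (2,2,5) with a≤c, −a<b≤a
well minimum = a = 2

2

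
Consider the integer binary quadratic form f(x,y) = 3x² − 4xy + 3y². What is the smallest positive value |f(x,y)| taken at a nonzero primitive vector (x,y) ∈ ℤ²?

translate: b→2 (≡-4 mod 6), so (3,-4,3)→(3,2,2)
flip: (3,2,2)→(2,-2,3)
translate: b→2 (≡-2 mod 4), so (2,-2,3)→(2,2,3)
reduced (well bottom): (2,2,3) with a≤c, −a<b≤a
well minimum = a = 2

2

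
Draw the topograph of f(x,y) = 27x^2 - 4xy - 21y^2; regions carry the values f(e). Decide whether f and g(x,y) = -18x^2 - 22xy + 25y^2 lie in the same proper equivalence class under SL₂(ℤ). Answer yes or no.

D₁ = 2284, D₂ = 2284
river cycle of f (length 42): (-21, 46, 2), (2, 46, -21), (-21, 38, 10), (10, 42, -13), (-13, 36, 19), (19, 40, -9), (-9, 32, 35), (35, 38, -6), (-6, 46, 7), (7, 38, -30), … (32 more)
river cycle of g (length 42): (25, 22, -18), (-18, 14, 29), (29, 44, -3), (-3, 46, 14), (14, 38, -15), (-15, 22, 30), (30, 38, -7), (-7, 46, 6), (6, 38, -35), (-35, 32, 9), … (32 more)
cycles differ ⇒ inequivalent

no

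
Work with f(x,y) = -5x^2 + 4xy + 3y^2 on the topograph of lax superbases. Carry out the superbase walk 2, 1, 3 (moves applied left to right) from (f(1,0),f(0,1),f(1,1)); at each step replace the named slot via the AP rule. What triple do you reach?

start (-5,3,2) = (f(1,0),f(0,1),f(1,1))
replace slot 2: 2·((-5)+2) − 3 = -9 → (-5,-9,2)
replace slot 1: 2·((-9)+2) − (-5) = -9 → (-9,-9,2)
replace slot 3: 2·((-9)+(-9)) − 2 = -38 → (-9,-9,-38)

-9,-9,-38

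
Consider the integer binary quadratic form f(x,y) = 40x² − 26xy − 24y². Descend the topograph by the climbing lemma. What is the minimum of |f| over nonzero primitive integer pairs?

descent: ρ → (-24,26,40)  [lands on river]
river: ρ → (40,54,-10)
river: ρ → (-10,66,4)
river: ρ → (4,62,-42)
river: ρ → (-42,22,24)
river: ρ → (24,26,-40)
river: ρ → (-40,54,10)
river: ρ → (10,66,-4)
river: ρ → (-4,62,42)
river: ρ → (42,22,-24)
closes: descent 1, river 10
min |a| on river = 4

4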